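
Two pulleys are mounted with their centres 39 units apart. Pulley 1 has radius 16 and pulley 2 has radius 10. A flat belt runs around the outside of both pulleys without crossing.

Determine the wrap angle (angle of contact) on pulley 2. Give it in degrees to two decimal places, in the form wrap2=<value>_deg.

open belt: β = asin((r2−r1)/C) = asin(-6/39) = -8.8499°
wrap1 = π − 2β = 197.6998°
wrap2 = π + 2β = 162.3002°

wrap2=162.30_deg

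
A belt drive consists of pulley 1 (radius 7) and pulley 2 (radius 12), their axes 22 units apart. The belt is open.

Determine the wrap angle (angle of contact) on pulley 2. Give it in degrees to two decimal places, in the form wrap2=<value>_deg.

open belt: β = asin((r2−r1)/C) = asin(5/22) = 13.1366°
wrap1 = π − 2β = 153.7269°
wrap2 = π + 2β = 206.2731°

wrap2=206.27_deg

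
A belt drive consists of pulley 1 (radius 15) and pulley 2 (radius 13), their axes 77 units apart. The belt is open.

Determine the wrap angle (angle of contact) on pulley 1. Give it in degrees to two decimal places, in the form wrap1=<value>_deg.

wrap1=182.98_deg

open belt: β = asin((r2−r1)/C) = asin(-2/77) = -1.4884°
wrap1 = π − 2β = 182.9767°
wrap2 = π + 2β = 177.0233°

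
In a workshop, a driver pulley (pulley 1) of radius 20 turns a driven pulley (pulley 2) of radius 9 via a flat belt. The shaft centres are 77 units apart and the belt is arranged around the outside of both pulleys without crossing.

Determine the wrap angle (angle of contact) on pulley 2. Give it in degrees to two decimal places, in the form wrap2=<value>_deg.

open belt: β = asin((r2−r1)/C) = asin(-11/77) = -8.2132°
wrap1 = π − 2β = 196.4264°
wrap2 = π + 2β = 163.5736°

wrap2=163.57_deg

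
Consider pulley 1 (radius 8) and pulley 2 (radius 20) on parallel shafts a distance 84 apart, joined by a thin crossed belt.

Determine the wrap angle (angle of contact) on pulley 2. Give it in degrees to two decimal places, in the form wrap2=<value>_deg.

crossed belt: β = asin((r1+r2)/C) = asin(28/84) = 19.4712°
wrap1 = wrap2 = π + 2β = 218.9424°

wrap2=218.94_deg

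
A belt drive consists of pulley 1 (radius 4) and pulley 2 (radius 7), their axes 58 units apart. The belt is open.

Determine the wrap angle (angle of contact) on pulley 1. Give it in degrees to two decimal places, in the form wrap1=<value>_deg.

wrap1=174.07_deg

open belt: β = asin((r2−r1)/C) = asin(3/58) = 2.9649°
wrap1 = π − 2β = 174.0702°
wrap2 = π + 2β = 185.9298°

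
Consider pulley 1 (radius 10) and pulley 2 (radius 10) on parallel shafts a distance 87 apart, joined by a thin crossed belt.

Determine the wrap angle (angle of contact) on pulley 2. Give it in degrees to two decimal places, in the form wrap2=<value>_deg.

crossed belt: β = asin((r1+r2)/C) = asin(20/87) = 13.2903°
wrap1 = wrap2 = π + 2β = 206.5806°

wrap2=206.58_deg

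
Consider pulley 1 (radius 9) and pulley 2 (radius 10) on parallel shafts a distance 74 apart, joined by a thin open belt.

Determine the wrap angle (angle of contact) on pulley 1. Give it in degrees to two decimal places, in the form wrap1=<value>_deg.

open belt: β = asin((r2−r1)/C) = asin(1/74) = 0.7743°
wrap1 = π − 2β = 178.4514°
wrap2 = π + 2β = 181.5486°

wrap1=178.45_deg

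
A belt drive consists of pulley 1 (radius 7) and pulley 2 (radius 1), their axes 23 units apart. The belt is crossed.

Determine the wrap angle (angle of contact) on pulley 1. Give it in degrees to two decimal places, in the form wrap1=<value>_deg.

crossed belt: β = asin((r1+r2)/C) = asin(8/23) = 20.3544°
wrap1 = wrap2 = π + 2β = 220.7088°

wrap1=220.71_deg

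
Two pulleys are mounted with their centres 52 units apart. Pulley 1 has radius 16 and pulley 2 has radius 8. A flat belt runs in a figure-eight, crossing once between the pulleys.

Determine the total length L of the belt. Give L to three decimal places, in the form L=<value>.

crossed belt: β = asin((r1+r2)/C) = asin(24/52) = 27.4864°
wrap1 = wrap2 = π + 2β = 234.9729°
tangent length = C·cosβ = 46.1303
L = (r1+r2)·wrap + 2·C·cosβ = 24·4.1010 + 2·46.1303 = 190.6857

L=190.686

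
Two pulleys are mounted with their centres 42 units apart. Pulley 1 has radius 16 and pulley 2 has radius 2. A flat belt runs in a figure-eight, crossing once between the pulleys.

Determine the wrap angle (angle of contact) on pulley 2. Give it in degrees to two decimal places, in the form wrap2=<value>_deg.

wrap2=230.75_deg

crossed belt: β = asin((r1+r2)/C) = asin(18/42) = 25.3769°
wrap1 = wrap2 = π + 2β = 230.7539°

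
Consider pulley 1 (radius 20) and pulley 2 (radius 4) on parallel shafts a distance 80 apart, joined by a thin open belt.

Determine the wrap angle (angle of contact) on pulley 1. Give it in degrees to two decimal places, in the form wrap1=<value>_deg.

wrap1=203.07_deg

open belt: β = asin((r2−r1)/C) = asin(-16/80) = -11.5370°
wrap1 = π − 2β = 203.0739°
wrap2 = π + 2β = 156.9261°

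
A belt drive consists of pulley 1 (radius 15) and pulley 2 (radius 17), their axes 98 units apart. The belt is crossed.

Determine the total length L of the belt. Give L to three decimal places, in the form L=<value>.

L=307.076

crossed belt: β = asin((r1+r2)/C) = asin(32/98) = 19.0583°
wrap1 = wrap2 = π + 2β = 218.1167°
tangent length = C·cosβ = 92.6283
L = (r1+r2)·wrap + 2·C·cosβ = 32·3.8069 + 2·92.6283 = 307.0759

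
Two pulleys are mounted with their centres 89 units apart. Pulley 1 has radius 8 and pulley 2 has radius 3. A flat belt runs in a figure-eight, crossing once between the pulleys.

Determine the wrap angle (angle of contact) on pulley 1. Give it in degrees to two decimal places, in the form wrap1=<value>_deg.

crossed belt: β = asin((r1+r2)/C) = asin(11/89) = 7.0997°
wrap1 = wrap2 = π + 2β = 194.1993°

wrap1=194.20_deg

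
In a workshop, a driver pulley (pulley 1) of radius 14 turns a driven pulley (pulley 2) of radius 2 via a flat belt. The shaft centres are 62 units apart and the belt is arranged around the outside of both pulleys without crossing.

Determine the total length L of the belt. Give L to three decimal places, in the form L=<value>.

L=176.595

open belt: β = asin((r2−r1)/C) = asin(-12/62) = -11.1599°
wrap1 = π − 2β = 202.3199°
wrap2 = π + 2β = 157.6801°
tangent length = C·cosβ = 60.8276
L = r1·wrap1 + r2·wrap2 + 2·C·cosβ = 14·3.5311 + 2·2.7520 + 2·60.8276 = 176.5954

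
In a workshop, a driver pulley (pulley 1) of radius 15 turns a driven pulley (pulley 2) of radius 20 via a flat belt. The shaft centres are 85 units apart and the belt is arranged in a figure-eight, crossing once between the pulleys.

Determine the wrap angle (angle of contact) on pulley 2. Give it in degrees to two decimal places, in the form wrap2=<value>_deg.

wrap2=228.63_deg

crossed belt: β = asin((r1+r2)/C) = asin(35/85) = 24.3157°
wrap1 = wrap2 = π + 2β = 228.6315°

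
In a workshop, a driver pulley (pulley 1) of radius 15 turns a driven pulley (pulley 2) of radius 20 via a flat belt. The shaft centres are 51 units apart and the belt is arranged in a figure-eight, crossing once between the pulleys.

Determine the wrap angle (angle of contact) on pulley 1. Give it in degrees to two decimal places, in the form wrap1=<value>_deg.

wrap1=266.67_deg

crossed belt: β = asin((r1+r2)/C) = asin(35/51) = 43.3359°
wrap1 = wrap2 = π + 2β = 266.6718°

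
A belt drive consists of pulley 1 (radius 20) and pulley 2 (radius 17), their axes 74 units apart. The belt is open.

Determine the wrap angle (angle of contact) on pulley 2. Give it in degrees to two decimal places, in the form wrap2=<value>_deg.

open belt: β = asin((r2−r1)/C) = asin(-3/74) = -2.3234°
wrap1 = π − 2β = 184.6469°
wrap2 = π + 2β = 175.3531°

wrap2=175.35_deg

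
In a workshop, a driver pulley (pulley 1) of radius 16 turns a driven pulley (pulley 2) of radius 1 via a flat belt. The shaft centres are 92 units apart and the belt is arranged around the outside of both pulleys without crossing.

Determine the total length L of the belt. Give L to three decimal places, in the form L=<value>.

open belt: β = asin((r2−r1)/C) = asin(-15/92) = -9.3836°
wrap1 = π − 2β = 198.7672°
wrap2 = π + 2β = 161.2328°
tangent length = C·cosβ = 90.7689
L = r1·wrap1 + r2·wrap2 + 2·C·cosβ = 16·3.4691 + 1·2.8140 + 2·90.7689 = 239.8582

L=239.858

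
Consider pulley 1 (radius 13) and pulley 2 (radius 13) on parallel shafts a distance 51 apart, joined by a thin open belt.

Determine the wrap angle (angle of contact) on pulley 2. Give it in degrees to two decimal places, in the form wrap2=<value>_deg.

wrap2=180.00_deg

open belt: β = asin((r2−r1)/C) = asin(0/51) = 0.0000°
wrap1 = π − 2β = 180.0000°
wrap2 = π + 2β = 180.0000°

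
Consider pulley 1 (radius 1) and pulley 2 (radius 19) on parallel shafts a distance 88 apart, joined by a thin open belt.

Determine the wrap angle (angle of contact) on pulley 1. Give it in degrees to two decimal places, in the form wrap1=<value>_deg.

wrap1=156.39_deg

open belt: β = asin((r2−r1)/C) = asin(18/88) = 11.8029°
wrap1 = π − 2β = 156.3942°
wrap2 = π + 2β = 203.6058°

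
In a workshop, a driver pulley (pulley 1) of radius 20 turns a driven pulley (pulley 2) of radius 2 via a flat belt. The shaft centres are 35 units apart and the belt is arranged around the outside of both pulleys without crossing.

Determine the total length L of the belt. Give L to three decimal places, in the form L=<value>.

L=148.595

open belt: β = asin((r2−r1)/C) = asin(-18/35) = -30.9497°
wrap1 = π − 2β = 241.8994°
wrap2 = π + 2β = 118.1006°
tangent length = C·cosβ = 30.0167
L = r1·wrap1 + r2·wrap2 + 2·C·cosβ = 20·4.2219 + 2·2.0612 + 2·30.0167 = 148.5946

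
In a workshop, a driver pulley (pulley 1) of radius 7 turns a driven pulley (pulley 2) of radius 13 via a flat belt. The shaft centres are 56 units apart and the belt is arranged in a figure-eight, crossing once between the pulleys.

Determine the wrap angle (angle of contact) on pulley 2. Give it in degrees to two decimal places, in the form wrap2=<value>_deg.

wrap2=221.85_deg

crossed belt: β = asin((r1+r2)/C) = asin(20/56) = 20.9248°
wrap1 = wrap2 = π + 2β = 221.8497°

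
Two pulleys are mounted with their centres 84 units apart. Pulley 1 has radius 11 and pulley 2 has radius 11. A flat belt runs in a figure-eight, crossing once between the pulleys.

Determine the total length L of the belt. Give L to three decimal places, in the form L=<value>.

L=242.911

crossed belt: β = asin((r1+r2)/C) = asin(22/84) = 15.1831°
wrap1 = wrap2 = π + 2β = 210.3662°
tangent length = C·cosβ = 81.0679
L = (r1+r2)·wrap + 2·C·cosβ = 22·3.6716 + 2·81.0679 = 242.9106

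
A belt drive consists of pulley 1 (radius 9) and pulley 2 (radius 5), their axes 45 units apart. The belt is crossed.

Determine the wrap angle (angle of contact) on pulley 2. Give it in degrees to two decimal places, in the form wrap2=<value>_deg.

crossed belt: β = asin((r1+r2)/C) = asin(14/45) = 18.1262°
wrap1 = wrap2 = π + 2β = 216.2524°

wrap2=216.25_deg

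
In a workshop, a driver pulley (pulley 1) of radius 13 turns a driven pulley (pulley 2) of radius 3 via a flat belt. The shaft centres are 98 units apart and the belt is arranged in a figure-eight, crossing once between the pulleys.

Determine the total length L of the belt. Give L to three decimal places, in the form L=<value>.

L=248.884

crossed belt: β = asin((r1+r2)/C) = asin(16/98) = 9.3965°
wrap1 = wrap2 = π + 2β = 198.7930°
tangent length = C·cosβ = 96.6851
L = (r1+r2)·wrap + 2·C·cosβ = 16·3.4696 + 2·96.6851 = 248.8836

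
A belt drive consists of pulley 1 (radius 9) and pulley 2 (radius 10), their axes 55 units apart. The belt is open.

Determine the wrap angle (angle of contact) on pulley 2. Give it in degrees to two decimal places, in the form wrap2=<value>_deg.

open belt: β = asin((r2−r1)/C) = asin(1/55) = 1.0418°
wrap1 = π − 2β = 177.9164°
wrap2 = π + 2β = 182.0836°

wrap2=182.08_deg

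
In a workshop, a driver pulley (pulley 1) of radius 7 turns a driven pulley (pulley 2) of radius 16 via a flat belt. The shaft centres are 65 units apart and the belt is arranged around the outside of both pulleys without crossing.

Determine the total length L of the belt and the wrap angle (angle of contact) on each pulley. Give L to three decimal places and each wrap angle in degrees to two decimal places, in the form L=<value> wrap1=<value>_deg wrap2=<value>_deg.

L=203.505 wrap1=164.08_deg wrap2=195.92_deg

open belt: β = asin((r2−r1)/C) = asin(9/65) = 7.9588°
wrap1 = π − 2β = 164.0823°
wrap2 = π + 2β = 195.9177°
tangent length = C·cosβ = 64.3739
L = r1·wrap1 + r2·wrap2 + 2·C·cosβ = 7·2.8638 + 16·3.4194 + 2·64.3739 = 203.5048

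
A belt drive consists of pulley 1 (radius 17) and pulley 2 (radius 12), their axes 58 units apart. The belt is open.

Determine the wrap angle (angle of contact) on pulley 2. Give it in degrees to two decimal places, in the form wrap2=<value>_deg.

open belt: β = asin((r2−r1)/C) = asin(-5/58) = -4.9454°
wrap1 = π − 2β = 189.8909°
wrap2 = π + 2β = 170.1091°

wrap2=170.11_deg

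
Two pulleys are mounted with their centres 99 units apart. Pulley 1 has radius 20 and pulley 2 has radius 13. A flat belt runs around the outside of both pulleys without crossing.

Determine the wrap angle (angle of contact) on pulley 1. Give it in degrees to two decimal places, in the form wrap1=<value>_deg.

wrap1=188.11_deg

open belt: β = asin((r2−r1)/C) = asin(-7/99) = -4.0546°
wrap1 = π − 2β = 188.1092°
wrap2 = π + 2β = 171.8908°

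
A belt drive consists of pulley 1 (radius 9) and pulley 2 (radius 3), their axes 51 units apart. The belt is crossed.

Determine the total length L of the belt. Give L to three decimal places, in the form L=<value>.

L=142.536

crossed belt: β = asin((r1+r2)/C) = asin(12/51) = 13.6090°
wrap1 = wrap2 = π + 2β = 207.2179°
tangent length = C·cosβ = 49.5681
L = (r1+r2)·wrap + 2·C·cosβ = 12·3.6166 + 2·49.5681 = 142.5359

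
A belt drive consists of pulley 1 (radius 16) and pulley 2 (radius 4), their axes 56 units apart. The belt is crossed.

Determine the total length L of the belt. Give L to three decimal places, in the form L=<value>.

crossed belt: β = asin((r1+r2)/C) = asin(20/56) = 20.9248°
wrap1 = wrap2 = π + 2β = 221.8497°
tangent length = C·cosβ = 52.3068
L = (r1+r2)·wrap + 2·C·cosβ = 20·3.8720 + 2·52.3068 = 182.0537

L=182.054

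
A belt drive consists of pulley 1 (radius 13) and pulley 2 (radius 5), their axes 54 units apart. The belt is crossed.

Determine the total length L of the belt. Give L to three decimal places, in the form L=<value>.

crossed belt: β = asin((r1+r2)/C) = asin(18/54) = 19.4712°
wrap1 = wrap2 = π + 2β = 218.9424°
tangent length = C·cosβ = 50.9117
L = (r1+r2)·wrap + 2·C·cosβ = 18·3.8213 + 2·50.9117 = 170.6062

L=170.606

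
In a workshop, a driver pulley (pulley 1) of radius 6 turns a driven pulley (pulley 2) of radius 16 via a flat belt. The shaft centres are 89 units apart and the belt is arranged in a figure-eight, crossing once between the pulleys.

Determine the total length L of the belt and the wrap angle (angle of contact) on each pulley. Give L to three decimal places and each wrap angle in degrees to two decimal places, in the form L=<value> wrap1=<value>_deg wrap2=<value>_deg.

crossed belt: β = asin((r1+r2)/C) = asin(22/89) = 14.3114°
wrap1 = wrap2 = π + 2β = 208.6227°
tangent length = C·cosβ = 86.2380
L = (r1+r2)·wrap + 2·C·cosβ = 22·3.6412 + 2·86.2380 = 252.5815

L=252.581 wrap1=208.62_deg wrap2=208.62_deg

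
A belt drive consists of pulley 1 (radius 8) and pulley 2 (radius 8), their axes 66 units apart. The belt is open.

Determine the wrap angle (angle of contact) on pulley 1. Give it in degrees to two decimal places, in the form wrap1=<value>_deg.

open belt: β = asin((r2−r1)/C) = asin(0/66) = 0.0000°
wrap1 = π − 2β = 180.0000°
wrap2 = π + 2β = 180.0000°

wrap1=180.00_deg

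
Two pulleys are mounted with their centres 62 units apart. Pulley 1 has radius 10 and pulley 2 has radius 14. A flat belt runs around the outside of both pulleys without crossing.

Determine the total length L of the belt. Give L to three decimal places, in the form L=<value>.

open belt: β = asin((r2−r1)/C) = asin(4/62) = 3.6991°
wrap1 = π − 2β = 172.6019°
wrap2 = π + 2β = 187.3981°
tangent length = C·cosβ = 61.8708
L = r1·wrap1 + r2·wrap2 + 2·C·cosβ = 10·3.0125 + 14·3.2707 + 2·61.8708 = 199.6564

L=199.656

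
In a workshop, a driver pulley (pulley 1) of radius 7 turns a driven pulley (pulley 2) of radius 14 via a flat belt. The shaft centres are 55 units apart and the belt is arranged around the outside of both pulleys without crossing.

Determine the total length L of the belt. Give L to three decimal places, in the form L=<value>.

open belt: β = asin((r2−r1)/C) = asin(7/55) = 7.3120°
wrap1 = π − 2β = 165.3760°
wrap2 = π + 2β = 194.6240°
tangent length = C·cosβ = 54.5527
L = r1·wrap1 + r2·wrap2 + 2·C·cosβ = 7·2.8864 + 14·3.3968 + 2·54.5527 = 176.8656

L=176.866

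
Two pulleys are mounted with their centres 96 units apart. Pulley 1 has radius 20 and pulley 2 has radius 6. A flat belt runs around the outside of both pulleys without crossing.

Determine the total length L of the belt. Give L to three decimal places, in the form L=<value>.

open belt: β = asin((r2−r1)/C) = asin(-14/96) = -8.3855°
wrap1 = π − 2β = 196.7711°
wrap2 = π + 2β = 163.2289°
tangent length = C·cosβ = 94.9737
L = r1·wrap1 + r2·wrap2 + 2·C·cosβ = 20·3.4343 + 6·2.8489 + 2·94.9737 = 275.7267

L=275.727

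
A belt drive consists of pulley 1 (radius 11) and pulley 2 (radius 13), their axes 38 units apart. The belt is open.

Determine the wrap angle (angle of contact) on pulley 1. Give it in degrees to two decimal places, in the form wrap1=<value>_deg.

wrap1=173.97_deg

open belt: β = asin((r2−r1)/C) = asin(2/38) = 3.0170°
wrap1 = π − 2β = 173.9661°
wrap2 = π + 2β = 186.0339°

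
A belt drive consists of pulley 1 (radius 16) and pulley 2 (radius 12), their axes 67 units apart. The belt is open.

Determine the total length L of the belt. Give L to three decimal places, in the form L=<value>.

open belt: β = asin((r2−r1)/C) = asin(-4/67) = -3.4227°
wrap1 = π − 2β = 186.8454°
wrap2 = π + 2β = 173.1546°
tangent length = C·cosβ = 66.8805
L = r1·wrap1 + r2·wrap2 + 2·C·cosβ = 16·3.2611 + 12·3.0221 + 2·66.8805 = 222.2035

L=222.203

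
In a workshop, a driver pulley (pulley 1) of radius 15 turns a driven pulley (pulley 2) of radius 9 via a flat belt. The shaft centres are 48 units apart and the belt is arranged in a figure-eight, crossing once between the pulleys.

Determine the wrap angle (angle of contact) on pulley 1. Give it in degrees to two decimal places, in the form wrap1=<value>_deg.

wrap1=240.00_deg

crossed belt: β = asin((r1+r2)/C) = asin(24/48) = 30.0000°
wrap1 = wrap2 = π + 2β = 240.0000°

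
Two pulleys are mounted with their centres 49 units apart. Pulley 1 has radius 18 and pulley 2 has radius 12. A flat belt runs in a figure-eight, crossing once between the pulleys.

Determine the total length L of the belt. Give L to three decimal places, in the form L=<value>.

L=211.267

crossed belt: β = asin((r1+r2)/C) = asin(30/49) = 37.7520°
wrap1 = wrap2 = π + 2β = 255.5040°
tangent length = C·cosβ = 38.7427
L = (r1+r2)·wrap + 2·C·cosβ = 30·4.4594 + 2·38.7427 = 211.2671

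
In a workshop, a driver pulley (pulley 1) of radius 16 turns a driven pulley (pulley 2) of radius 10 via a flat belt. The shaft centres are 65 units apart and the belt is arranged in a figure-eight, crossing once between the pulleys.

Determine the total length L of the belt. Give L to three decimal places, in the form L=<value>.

L=222.227

crossed belt: β = asin((r1+r2)/C) = asin(26/65) = 23.5782°
wrap1 = wrap2 = π + 2β = 227.1564°
tangent length = C·cosβ = 59.5735
L = (r1+r2)·wrap + 2·C·cosβ = 26·3.9646 + 2·59.5735 = 222.2273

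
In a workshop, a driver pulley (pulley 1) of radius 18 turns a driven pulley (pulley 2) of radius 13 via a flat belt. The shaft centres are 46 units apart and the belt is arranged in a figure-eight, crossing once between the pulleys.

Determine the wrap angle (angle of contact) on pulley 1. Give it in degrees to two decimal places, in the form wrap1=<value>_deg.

wrap1=264.74_deg

crossed belt: β = asin((r1+r2)/C) = asin(31/46) = 42.3698°
wrap1 = wrap2 = π + 2β = 264.7396°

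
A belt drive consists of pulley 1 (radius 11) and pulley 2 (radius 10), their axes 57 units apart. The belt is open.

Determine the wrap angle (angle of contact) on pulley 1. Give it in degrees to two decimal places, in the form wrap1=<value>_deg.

open belt: β = asin((r2−r1)/C) = asin(-1/57) = -1.0052°
wrap1 = π − 2β = 182.0105°
wrap2 = π + 2β = 177.9895°

wrap1=182.01_deg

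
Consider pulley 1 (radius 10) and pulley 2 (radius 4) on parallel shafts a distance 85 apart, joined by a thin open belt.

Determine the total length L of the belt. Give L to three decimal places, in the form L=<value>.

L=214.406

open belt: β = asin((r2−r1)/C) = asin(-6/85) = -4.0478°
wrap1 = π − 2β = 188.0955°
wrap2 = π + 2β = 171.9045°
tangent length = C·cosβ = 84.7880
L = r1·wrap1 + r2·wrap2 + 2·C·cosβ = 10·3.2829 + 4·3.0003 + 2·84.7880 = 214.4060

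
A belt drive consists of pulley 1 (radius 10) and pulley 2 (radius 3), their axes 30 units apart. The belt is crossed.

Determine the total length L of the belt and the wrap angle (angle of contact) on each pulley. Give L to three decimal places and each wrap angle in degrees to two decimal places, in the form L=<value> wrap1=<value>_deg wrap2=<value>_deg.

L=106.568 wrap1=231.36_deg wrap2=231.36_deg

crossed belt: β = asin((r1+r2)/C) = asin(13/30) = 25.6793°
wrap1 = wrap2 = π + 2β = 231.3586°
tangent length = C·cosβ = 27.0370
L = (r1+r2)·wrap + 2·C·cosβ = 13·4.0380 + 2·27.0370 = 106.5676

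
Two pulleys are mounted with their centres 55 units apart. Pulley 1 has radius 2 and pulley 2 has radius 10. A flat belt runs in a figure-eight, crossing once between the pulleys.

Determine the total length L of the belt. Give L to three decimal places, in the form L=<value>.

L=150.328

crossed belt: β = asin((r1+r2)/C) = asin(12/55) = 12.6023°
wrap1 = wrap2 = π + 2β = 205.2045°
tangent length = C·cosβ = 53.6749
L = (r1+r2)·wrap + 2·C·cosβ = 12·3.5815 + 2·53.6749 = 150.3278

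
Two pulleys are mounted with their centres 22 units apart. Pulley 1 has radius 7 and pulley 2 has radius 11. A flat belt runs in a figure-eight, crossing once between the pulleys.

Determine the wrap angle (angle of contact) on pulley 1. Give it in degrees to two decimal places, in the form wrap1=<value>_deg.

crossed belt: β = asin((r1+r2)/C) = asin(18/22) = 54.9032°
wrap1 = wrap2 = π + 2β = 289.8064°

wrap1=289.81_deg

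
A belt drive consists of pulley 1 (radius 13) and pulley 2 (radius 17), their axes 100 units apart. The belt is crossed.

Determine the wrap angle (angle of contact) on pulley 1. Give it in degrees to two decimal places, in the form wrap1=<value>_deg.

wrap1=214.92_deg

crossed belt: β = asin((r1+r2)/C) = asin(30/100) = 17.4576°
wrap1 = wrap2 = π + 2β = 214.9152°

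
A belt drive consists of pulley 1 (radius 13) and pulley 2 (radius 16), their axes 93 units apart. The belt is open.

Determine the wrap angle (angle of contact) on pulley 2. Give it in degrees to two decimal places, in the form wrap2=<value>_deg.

wrap2=183.70_deg

open belt: β = asin((r2−r1)/C) = asin(3/93) = 1.8486°
wrap1 = π − 2β = 176.3029°
wrap2 = π + 2β = 183.6971°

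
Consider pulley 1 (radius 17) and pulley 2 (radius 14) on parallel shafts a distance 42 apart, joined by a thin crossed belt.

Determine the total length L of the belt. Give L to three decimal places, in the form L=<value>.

L=205.539

crossed belt: β = asin((r1+r2)/C) = asin(31/42) = 47.5694°
wrap1 = wrap2 = π + 2β = 275.1388°
tangent length = C·cosβ = 28.3373
L = (r1+r2)·wrap + 2·C·cosβ = 31·4.8021 + 2·28.3373 = 205.5389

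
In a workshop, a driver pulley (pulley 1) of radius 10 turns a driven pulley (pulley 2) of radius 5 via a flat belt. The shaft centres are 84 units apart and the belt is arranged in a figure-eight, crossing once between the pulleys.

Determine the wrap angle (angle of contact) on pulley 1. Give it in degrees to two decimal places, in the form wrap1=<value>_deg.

wrap1=200.57_deg

crossed belt: β = asin((r1+r2)/C) = asin(15/84) = 10.2866°
wrap1 = wrap2 = π + 2β = 200.5731°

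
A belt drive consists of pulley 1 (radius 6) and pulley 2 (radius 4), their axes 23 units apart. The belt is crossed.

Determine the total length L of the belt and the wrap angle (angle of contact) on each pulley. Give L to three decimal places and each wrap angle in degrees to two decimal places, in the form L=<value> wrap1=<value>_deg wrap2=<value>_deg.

L=81.836 wrap1=231.54_deg wrap2=231.54_deg

crossed belt: β = asin((r1+r2)/C) = asin(10/23) = 25.7715°
wrap1 = wrap2 = π + 2β = 231.5429°
tangent length = C·cosβ = 20.7123
L = (r1+r2)·wrap + 2·C·cosβ = 10·4.0412 + 2·20.7123 = 81.8365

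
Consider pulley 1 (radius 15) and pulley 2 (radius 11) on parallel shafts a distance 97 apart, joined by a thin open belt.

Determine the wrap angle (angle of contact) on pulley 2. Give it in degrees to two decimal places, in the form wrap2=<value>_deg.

wrap2=175.27_deg

open belt: β = asin((r2−r1)/C) = asin(-4/97) = -2.3634°
wrap1 = π − 2β = 184.7268°
wrap2 = π + 2β = 175.2732°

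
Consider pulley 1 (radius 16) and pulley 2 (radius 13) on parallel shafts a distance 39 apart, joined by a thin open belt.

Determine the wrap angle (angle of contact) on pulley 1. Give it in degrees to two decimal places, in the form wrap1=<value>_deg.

open belt: β = asin((r2−r1)/C) = asin(-3/39) = -4.4117°
wrap1 = π − 2β = 188.8235°
wrap2 = π + 2β = 171.1765°

wrap1=188.82_deg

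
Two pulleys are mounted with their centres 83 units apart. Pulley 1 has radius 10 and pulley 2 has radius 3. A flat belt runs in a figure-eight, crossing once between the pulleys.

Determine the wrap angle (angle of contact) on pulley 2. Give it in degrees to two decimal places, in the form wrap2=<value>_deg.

wrap2=198.02_deg

crossed belt: β = asin((r1+r2)/C) = asin(13/83) = 9.0111°
wrap1 = wrap2 = π + 2β = 198.0223°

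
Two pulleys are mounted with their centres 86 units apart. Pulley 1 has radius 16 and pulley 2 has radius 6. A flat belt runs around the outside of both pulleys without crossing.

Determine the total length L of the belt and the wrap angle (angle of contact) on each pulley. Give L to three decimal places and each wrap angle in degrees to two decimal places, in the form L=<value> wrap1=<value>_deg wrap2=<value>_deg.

open belt: β = asin((r2−r1)/C) = asin(-10/86) = -6.6774°
wrap1 = π − 2β = 193.3548°
wrap2 = π + 2β = 166.6452°
tangent length = C·cosβ = 85.4166
L = r1·wrap1 + r2·wrap2 + 2·C·cosβ = 16·3.3747 + 6·2.9085 + 2·85.4166 = 242.2791

L=242.279 wrap1=193.35_deg wrap2=166.65_deg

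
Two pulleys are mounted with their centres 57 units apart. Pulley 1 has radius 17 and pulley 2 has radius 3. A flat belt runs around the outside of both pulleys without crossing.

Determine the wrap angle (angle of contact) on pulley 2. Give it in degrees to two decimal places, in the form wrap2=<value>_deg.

open belt: β = asin((r2−r1)/C) = asin(-14/57) = -14.2181°
wrap1 = π − 2β = 208.4362°
wrap2 = π + 2β = 151.5638°

wrap2=151.56_deg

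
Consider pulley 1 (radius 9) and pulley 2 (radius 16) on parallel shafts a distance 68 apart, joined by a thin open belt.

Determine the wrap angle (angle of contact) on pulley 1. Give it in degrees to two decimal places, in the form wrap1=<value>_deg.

wrap1=168.18_deg

open belt: β = asin((r2−r1)/C) = asin(7/68) = 5.9086°
wrap1 = π − 2β = 168.1829°
wrap2 = π + 2β = 191.8171°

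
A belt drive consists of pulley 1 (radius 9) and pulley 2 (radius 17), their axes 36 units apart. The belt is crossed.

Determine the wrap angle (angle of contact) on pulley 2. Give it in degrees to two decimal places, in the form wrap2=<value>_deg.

crossed belt: β = asin((r1+r2)/C) = asin(26/36) = 46.2383°
wrap1 = wrap2 = π + 2β = 272.4765°

wrap2=272.48_deg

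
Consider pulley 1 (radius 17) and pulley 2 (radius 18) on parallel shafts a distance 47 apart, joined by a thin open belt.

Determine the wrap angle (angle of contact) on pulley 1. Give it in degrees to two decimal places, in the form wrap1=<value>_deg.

open belt: β = asin((r2−r1)/C) = asin(1/47) = 1.2192°
wrap1 = π − 2β = 177.5617°
wrap2 = π + 2β = 182.4383°

wrap1=177.56_deg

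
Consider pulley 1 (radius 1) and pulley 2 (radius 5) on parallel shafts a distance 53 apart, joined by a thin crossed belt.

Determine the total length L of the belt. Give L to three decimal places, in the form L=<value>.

L=125.530

crossed belt: β = asin((r1+r2)/C) = asin(6/53) = 6.5002°
wrap1 = wrap2 = π + 2β = 193.0005°
tangent length = C·cosβ = 52.6593
L = (r1+r2)·wrap + 2·C·cosβ = 6·3.3685 + 2·52.6593 = 125.5295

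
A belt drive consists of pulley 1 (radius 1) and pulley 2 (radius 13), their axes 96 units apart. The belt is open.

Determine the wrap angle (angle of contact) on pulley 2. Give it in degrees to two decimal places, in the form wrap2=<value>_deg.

wrap2=194.36_deg

open belt: β = asin((r2−r1)/C) = asin(12/96) = 7.1808°
wrap1 = π − 2β = 165.6385°
wrap2 = π + 2β = 194.3615°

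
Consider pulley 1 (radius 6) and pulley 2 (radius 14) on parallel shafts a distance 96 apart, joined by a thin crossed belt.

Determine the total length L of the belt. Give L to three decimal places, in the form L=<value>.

crossed belt: β = asin((r1+r2)/C) = asin(20/96) = 12.0247°
wrap1 = wrap2 = π + 2β = 204.0494°
tangent length = C·cosβ = 93.8936
L = (r1+r2)·wrap + 2·C·cosβ = 20·3.5613 + 2·93.8936 = 259.0138

L=259.014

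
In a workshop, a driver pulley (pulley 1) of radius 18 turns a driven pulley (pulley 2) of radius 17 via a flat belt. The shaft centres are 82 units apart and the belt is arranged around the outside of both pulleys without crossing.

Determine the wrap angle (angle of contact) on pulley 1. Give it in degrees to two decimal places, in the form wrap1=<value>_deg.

open belt: β = asin((r2−r1)/C) = asin(-1/82) = -0.6987°
wrap1 = π − 2β = 181.3975°
wrap2 = π + 2β = 178.6025°

wrap1=181.40_deg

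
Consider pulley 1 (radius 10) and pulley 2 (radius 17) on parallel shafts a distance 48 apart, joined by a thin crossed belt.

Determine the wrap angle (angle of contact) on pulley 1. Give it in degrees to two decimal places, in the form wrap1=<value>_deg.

wrap1=248.46_deg

crossed belt: β = asin((r1+r2)/C) = asin(27/48) = 34.2289°
wrap1 = wrap2 = π + 2β = 248.4577°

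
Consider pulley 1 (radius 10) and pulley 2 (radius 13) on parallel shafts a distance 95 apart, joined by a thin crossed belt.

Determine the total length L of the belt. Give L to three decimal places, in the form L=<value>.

crossed belt: β = asin((r1+r2)/C) = asin(23/95) = 14.0108°
wrap1 = wrap2 = π + 2β = 208.0217°
tangent length = C·cosβ = 92.1737
L = (r1+r2)·wrap + 2·C·cosβ = 23·3.6307 + 2·92.1737 = 267.8527

L=267.853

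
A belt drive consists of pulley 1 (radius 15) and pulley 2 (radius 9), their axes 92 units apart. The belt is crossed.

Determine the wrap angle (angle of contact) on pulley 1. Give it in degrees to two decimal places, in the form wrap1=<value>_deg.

crossed belt: β = asin((r1+r2)/C) = asin(24/92) = 15.1217°
wrap1 = wrap2 = π + 2β = 210.2433°

wrap1=210.24_deg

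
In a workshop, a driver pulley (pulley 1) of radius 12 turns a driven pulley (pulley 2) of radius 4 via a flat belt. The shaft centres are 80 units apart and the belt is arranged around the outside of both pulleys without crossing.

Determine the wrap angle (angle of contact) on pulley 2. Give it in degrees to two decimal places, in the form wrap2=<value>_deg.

open belt: β = asin((r2−r1)/C) = asin(-8/80) = -5.7392°
wrap1 = π − 2β = 191.4783°
wrap2 = π + 2β = 168.5217°

wrap2=168.52_deg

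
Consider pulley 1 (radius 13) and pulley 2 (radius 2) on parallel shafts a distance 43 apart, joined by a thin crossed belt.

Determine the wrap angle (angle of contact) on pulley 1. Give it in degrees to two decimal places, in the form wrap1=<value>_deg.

crossed belt: β = asin((r1+r2)/C) = asin(15/43) = 20.4162°
wrap1 = wrap2 = π + 2β = 220.8324°

wrap1=220.83_deg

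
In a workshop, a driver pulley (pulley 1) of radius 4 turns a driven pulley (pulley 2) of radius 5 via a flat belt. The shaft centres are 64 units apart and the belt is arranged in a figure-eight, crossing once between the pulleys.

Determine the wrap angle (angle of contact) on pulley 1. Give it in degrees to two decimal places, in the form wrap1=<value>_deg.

wrap1=196.17_deg

crossed belt: β = asin((r1+r2)/C) = asin(9/64) = 8.0840°
wrap1 = wrap2 = π + 2β = 196.1680°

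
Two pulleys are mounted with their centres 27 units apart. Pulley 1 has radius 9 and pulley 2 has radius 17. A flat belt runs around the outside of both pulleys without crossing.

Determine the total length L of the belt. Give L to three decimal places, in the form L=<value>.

open belt: β = asin((r2−r1)/C) = asin(8/27) = 17.2353°
wrap1 = π − 2β = 145.5294°
wrap2 = π + 2β = 214.4706°
tangent length = C·cosβ = 25.7876
L = r1·wrap1 + r2·wrap2 + 2·C·cosβ = 9·2.5400 + 17·3.7432 + 2·25.7876 = 138.0696

L=138.070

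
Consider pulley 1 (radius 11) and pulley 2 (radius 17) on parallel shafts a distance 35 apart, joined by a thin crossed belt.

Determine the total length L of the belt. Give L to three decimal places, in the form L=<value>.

crossed belt: β = asin((r1+r2)/C) = asin(28/35) = 53.1301°
wrap1 = wrap2 = π + 2β = 286.2602°
tangent length = C·cosβ = 21.0000
L = (r1+r2)·wrap + 2·C·cosβ = 28·4.9962 + 2·21.0000 = 181.8931

L=181.893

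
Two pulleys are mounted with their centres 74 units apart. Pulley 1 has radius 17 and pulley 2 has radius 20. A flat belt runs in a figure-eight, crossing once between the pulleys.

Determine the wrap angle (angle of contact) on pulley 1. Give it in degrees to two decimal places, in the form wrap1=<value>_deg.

wrap1=240.00_deg

crossed belt: β = asin((r1+r2)/C) = asin(37/74) = 30.0000°
wrap1 = wrap2 = π + 2β = 240.0000°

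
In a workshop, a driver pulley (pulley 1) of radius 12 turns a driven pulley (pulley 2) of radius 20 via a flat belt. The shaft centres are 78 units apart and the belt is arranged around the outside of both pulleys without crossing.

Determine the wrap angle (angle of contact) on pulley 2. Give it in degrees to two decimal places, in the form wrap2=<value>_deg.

open belt: β = asin((r2−r1)/C) = asin(8/78) = 5.8868°
wrap1 = π − 2β = 168.2263°
wrap2 = π + 2β = 191.7737°

wrap2=191.77_deg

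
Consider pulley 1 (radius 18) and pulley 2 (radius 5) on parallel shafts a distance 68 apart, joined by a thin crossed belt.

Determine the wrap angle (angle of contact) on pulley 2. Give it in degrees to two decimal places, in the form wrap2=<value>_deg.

crossed belt: β = asin((r1+r2)/C) = asin(23/68) = 19.7694°
wrap1 = wrap2 = π + 2β = 219.5388°

wrap2=219.54_deg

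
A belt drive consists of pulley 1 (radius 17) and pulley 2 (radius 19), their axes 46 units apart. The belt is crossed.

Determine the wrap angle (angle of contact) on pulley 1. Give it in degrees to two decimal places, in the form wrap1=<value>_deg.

wrap1=283.00_deg

crossed belt: β = asin((r1+r2)/C) = asin(36/46) = 51.5000°
wrap1 = wrap2 = π + 2β = 283.0001°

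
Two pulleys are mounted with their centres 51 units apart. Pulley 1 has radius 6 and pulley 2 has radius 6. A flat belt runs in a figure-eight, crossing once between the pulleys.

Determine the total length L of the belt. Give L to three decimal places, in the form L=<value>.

crossed belt: β = asin((r1+r2)/C) = asin(12/51) = 13.6090°
wrap1 = wrap2 = π + 2β = 207.2179°
tangent length = C·cosβ = 49.5681
L = (r1+r2)·wrap + 2·C·cosβ = 12·3.6166 + 2·49.5681 = 142.5359

L=142.536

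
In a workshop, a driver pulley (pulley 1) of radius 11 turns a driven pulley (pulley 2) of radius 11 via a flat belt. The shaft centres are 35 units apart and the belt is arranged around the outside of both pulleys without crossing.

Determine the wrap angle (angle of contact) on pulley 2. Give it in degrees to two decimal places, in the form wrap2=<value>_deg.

wrap2=180.00_deg

open belt: β = asin((r2−r1)/C) = asin(0/35) = 0.0000°
wrap1 = π − 2β = 180.0000°
wrap2 = π + 2β = 180.0000°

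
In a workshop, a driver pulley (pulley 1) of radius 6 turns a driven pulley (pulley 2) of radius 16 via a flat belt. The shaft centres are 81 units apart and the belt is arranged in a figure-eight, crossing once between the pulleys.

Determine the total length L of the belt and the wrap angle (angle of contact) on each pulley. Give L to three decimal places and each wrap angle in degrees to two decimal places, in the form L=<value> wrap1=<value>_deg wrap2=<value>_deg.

L=237.128 wrap1=211.52_deg wrap2=211.52_deg

crossed belt: β = asin((r1+r2)/C) = asin(22/81) = 15.7598°
wrap1 = wrap2 = π + 2β = 211.5196°
tangent length = C·cosβ = 77.9551
L = (r1+r2)·wrap + 2·C·cosβ = 22·3.6917 + 2·77.9551 = 237.1279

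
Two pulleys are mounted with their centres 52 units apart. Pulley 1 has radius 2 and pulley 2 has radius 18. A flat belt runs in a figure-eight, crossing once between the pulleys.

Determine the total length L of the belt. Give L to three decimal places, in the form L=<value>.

L=174.623

crossed belt: β = asin((r1+r2)/C) = asin(20/52) = 22.6199°
wrap1 = wrap2 = π + 2β = 225.2397°
tangent length = C·cosβ = 48.0000
L = (r1+r2)·wrap + 2·C·cosβ = 20·3.9312 + 2·48.0000 = 174.6235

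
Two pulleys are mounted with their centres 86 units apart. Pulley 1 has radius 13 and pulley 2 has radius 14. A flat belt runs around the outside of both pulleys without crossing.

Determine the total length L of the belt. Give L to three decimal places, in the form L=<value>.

open belt: β = asin((r2−r1)/C) = asin(1/86) = 0.6662°
wrap1 = π − 2β = 178.6675°
wrap2 = π + 2β = 181.3325°
tangent length = C·cosβ = 85.9942
L = r1·wrap1 + r2·wrap2 + 2·C·cosβ = 13·3.1183 + 14·3.1648 + 2·85.9942 = 256.8346

L=256.835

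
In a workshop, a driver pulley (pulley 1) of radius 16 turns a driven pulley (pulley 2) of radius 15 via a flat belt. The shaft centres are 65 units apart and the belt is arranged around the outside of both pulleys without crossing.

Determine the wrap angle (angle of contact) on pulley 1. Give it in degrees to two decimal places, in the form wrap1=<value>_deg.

open belt: β = asin((r2−r1)/C) = asin(-1/65) = -0.8815°
wrap1 = π − 2β = 181.7630°
wrap2 = π + 2β = 178.2370°

wrap1=181.76_deg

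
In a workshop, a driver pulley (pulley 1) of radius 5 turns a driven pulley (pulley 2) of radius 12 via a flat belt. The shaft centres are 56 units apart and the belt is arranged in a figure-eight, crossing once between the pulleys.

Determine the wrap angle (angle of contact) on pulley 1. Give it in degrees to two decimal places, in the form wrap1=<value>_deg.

crossed belt: β = asin((r1+r2)/C) = asin(17/56) = 17.6722°
wrap1 = wrap2 = π + 2β = 215.3445°

wrap1=215.34_deg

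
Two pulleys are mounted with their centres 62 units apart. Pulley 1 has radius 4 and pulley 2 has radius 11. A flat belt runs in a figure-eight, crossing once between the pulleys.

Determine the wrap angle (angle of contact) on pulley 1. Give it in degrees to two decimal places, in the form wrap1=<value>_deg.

crossed belt: β = asin((r1+r2)/C) = asin(15/62) = 14.0008°
wrap1 = wrap2 = π + 2β = 208.0016°

wrap1=208.00_deg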